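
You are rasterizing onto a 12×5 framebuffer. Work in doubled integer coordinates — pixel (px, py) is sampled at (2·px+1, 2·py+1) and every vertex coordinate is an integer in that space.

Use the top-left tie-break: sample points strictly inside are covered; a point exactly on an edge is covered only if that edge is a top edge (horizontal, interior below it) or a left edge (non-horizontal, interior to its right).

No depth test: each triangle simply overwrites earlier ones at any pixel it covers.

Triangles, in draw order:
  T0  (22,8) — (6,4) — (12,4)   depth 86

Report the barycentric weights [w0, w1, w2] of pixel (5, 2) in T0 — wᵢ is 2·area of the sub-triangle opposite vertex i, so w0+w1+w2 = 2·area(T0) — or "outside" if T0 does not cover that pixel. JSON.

T0:
  2·area = 24
  edge (22, 8)→(6, 4): d=(-16,-4) top-left  bias=+0
  edge (6, 4)→(12, 4): d=(6,0) top-left  bias=+0
  edge (12, 4)→(22, 8): d=(10,4) right/bottom  bias=-1
    (5,2)@(11, 5): e=[4,6,14] → █
    (6,2)@(13, 5): e=[12,6,6] → █
    (7,2)@(15, 5): e=[20,6,-2] → ·
    (5,3)@(11, 7): e=[-28,18,34] → ·
    (6,3)@(13, 7): e=[-20,18,26] → ·
    (9,3)@(19, 7): e=[4,18,2] → █
    (10,3)@(21, 7): e=[12,18,-6] → ·
    (9,4)@(19, 9): e=[-28,30,22] → ·
  covered (3 px):
    · · · · · · · · · · · ·
    · · · · · · · · · · · ·
    · · · · · █ █ · · · · ·
    · · · · · · · · · █ · ·
    · · · · · · · · · · · ·

Answer: [6,14,4]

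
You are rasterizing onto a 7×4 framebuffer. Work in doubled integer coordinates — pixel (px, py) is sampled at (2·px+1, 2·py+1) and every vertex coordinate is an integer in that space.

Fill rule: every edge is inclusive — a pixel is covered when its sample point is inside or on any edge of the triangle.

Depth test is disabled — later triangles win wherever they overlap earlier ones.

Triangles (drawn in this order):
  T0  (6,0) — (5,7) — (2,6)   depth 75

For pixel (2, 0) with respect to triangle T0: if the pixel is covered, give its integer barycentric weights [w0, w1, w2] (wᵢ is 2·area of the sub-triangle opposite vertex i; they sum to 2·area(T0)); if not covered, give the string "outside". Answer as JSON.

T0:
  2·area = 22
  edge (6, 0)→(5, 7): d=(-1,7) inclusive
  edge (5, 7)→(2, 6): d=(-3,-1) inclusive
  edge (2, 6)→(6, 0): d=(4,-6) inclusive
    (2,1)@(5, 3): e=[4,12,6] → #
    (3,1)@(7, 3): e=[-10,14,18] → ·
    (1,2)@(3, 5): e=[16,4,2] → #
    (3,2)@(7, 5): e=[-12,8,26] → ·
    (1,3)@(3, 7): e=[14,-2,10] → ·
    (2,3)@(5, 7): e=[0,0,22] → #  [on edge]
    (3,3)@(7, 7): e=[-14,2,34] → ·
  covered (4 px):
    · · · · · · ·
    · · # · · · ·
    · # # · · · ·
    · · # · · · ·

Result: "outside"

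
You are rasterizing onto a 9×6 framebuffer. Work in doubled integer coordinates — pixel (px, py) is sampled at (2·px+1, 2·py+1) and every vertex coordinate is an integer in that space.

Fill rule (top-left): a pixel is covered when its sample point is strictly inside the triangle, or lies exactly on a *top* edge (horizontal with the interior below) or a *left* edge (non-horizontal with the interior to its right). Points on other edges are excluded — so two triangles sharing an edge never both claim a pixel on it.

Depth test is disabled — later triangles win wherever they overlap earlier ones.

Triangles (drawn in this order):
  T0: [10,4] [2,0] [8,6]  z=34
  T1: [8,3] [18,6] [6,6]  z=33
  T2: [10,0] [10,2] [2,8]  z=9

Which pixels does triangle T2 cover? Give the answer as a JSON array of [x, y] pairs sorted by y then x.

T0:
  2·area = 24  (B↔C swapped to make it positive)
  edge (10, 4)→(8, 6): d=(-2,2) right/bottom  bias=-1
  edge (8, 6)→(2, 0): d=(-6,-6) top-left  bias=+0
  edge (2, 0)→(10, 4): d=(8,4) right/bottom  bias=-1
    (1,0)@(3, 1): e=[20,0,4] → #  [on edge]
    (2,0)@(5, 1): e=[16,12,-4] → ·
    (6,0)@(13, 1): e=[0,60,-36] → ·  [on edge]
    (1,1)@(3, 3): e=[16,-12,20] → ·
    (2,1)@(5, 3): e=[12,0,12] → #  [on edge]
    (3,1)@(7, 3): e=[8,12,4] → #
    (4,1)@(9, 3): e=[4,24,-4] → ·
    (5,1)@(11, 3): e=[0,36,-12] → ·  [on edge]
    (2,2)@(5, 5): e=[8,-12,28] → ·
    (3,2)@(7, 5): e=[4,0,20] → #  [on edge]
    (4,2)@(9, 5): e=[0,12,12] → ·  [on edge]
    (3,3)@(7, 7): e=[0,-12,36] → ·  [on edge]
    (4,3)@(9, 7): e=[-4,0,28] → ·  [on edge]
    (2,4)@(5, 9): e=[0,-36,60] → ·  [on edge]
    (5,4)@(11, 9): e=[-12,0,36] → ·  [on edge]
    (1,5)@(3, 11): e=[0,-60,84] → ·  [on edge]
    (6,5)@(13, 11): e=[-20,0,44] → ·  [on edge]
  covered (4 px):
    · # · · · · · · ·
    · · # # · · · · ·
    · · · # · · · · ·
    · · · · · · · · ·
    · · · · · · · · ·
    · · · · · · · · ·
T1:
  2·area = 36
  edge (8, 3)→(18, 6): d=(10,3) right/bottom  bias=-1
  edge (18, 6)→(6, 6): d=(-12,0) right/bottom  bias=-1
  edge (6, 6)→(8, 3): d=(2,-3) top-left  bias=+0
    (3,2)@(7, 5): e=[23,12,1] → #
    (4,2)@(9, 5): e=[17,12,7] → #
    (5,2)@(11, 5): e=[11,12,13] → #
    (6,2)@(13, 5): e=[5,12,19] → #
    (7,2)@(15, 5): e=[-1,12,25] → ·
    (3,3)@(7, 7): e=[43,-12,5] → ·
    (4,3)@(9, 7): e=[37,-12,11] → ·
    (5,3)@(11, 7): e=[31,-12,17] → ·
    (6,3)@(13, 7): e=[25,-12,23] → ·
  covered (4 px):
    · · · · · · · · ·
    · · · · · · · · ·
    · · · # # # # · ·
    · · · · · · · · ·
    · · · · · · · · ·
    · · · · · · · · ·
T2:
  2·area = 16
  edge (10, 0)→(10, 2): d=(0,2) right/bottom  bias=-1
  edge (10, 2)→(2, 8): d=(-8,6) right/bottom  bias=-1
  edge (2, 8)→(10, 0): d=(8,-8) top-left  bias=+0
    (4,0)@(9, 1): e=[2,14,0] → #  [on edge]
    (5,0)@(11, 1): e=[-2,2,16] → ·
    (3,1)@(7, 3): e=[6,10,0] → #  [on edge]
    (4,1)@(9, 3): e=[2,-2,16] → ·
    (2,2)@(5, 5): e=[10,6,0] → #  [on edge]
    (3,2)@(7, 5): e=[6,-6,16] → ·
    (1,3)@(3, 7): e=[14,2,0] → #  [on edge]
    (2,3)@(5, 7): e=[10,-10,16] → ·
    (0,4)@(1, 9): e=[18,-2,0] → ·  [on edge]
    (1,4)@(3, 9): e=[14,-14,16] → ·
  covered (4 px):
    · · · · # · · · ·
    · · · # · · · · ·
    · · # · · · · · ·
    · # · · · · · · ·
    · · · · · · · · ·
    · · · · · · · · ·

Answer: [[4,0],[3,1],[2,2],[1,3]]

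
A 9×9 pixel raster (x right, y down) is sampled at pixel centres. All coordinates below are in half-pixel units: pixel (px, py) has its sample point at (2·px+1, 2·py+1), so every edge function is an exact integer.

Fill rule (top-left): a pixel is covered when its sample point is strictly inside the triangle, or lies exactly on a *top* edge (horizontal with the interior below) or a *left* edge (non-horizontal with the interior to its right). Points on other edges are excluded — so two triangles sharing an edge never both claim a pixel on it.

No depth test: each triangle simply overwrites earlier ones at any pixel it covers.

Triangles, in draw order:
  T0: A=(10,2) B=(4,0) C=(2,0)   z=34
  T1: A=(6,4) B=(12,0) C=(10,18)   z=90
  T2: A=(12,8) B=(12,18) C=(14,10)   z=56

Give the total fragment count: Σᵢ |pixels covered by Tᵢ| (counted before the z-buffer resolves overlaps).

T0:
  2·area = 4  (B↔C swapped to make it positive)
  edge (10, 2)→(2, 0): d=(-8,-2) top-left  bias=+0
  edge (2, 0)→(4, 0): d=(2,0) top-left  bias=+0
  edge (4, 0)→(10, 2): d=(6,2) right/bottom  bias=-1
    (3,0)@(7, 1): e=[2,2,0] → .  [on edge]
    (6,1)@(13, 3): e=[-2,6,0] → .  [on edge]
  covered (0 px):
    . . . . . . . . .
    . . . . . . . . .
    . . . . . . . . .
    . . . . . . . . .
    . . . . . . . . .
    . . . . . . . . .
    . . . . . . . . .
    . . . . . . . . .
    . . . . . . . . .
T1:
  2·area = 100
  edge (6, 4)→(12, 0): d=(6,-4) top-left  bias=+0
  edge (12, 0)→(10, 18): d=(-2,18) right/bottom  bias=-1
  edge (10, 18)→(6, 4): d=(-4,-14) top-left  bias=+0
    (5,0)@(11, 1): e=[2,16,82] → X
    (6,0)@(13, 1): e=[10,-20,110] → .
    (4,1)@(9, 3): e=[6,48,46] → X
    (6,1)@(13, 3): e=[22,-24,102] → .
    (3,2)@(7, 5): e=[10,80,10] → X
    (6,2)@(13, 5): e=[34,-28,94] → .
    (3,3)@(7, 7): e=[22,76,2] → X
    (6,3)@(13, 7): e=[46,-32,86] → .
    (3,4)@(7, 9): e=[34,72,-6] → .
    (4,4)@(9, 9): e=[42,36,22] → X
    (5,4)@(11, 9): e=[50,0,50] → .  [on edge]
    (4,5)@(9, 11): e=[54,32,14] → X
  covered (12 px):
    . . . . . X . . .
    . . . . X X . . .
    . . . X X X . . .
    . . . X X X . . .
    . . . . X . . . .
    . . . . X . . . .
    . . . . X . . . .
    . . . . . . . . .
    . . . . . . . . .
T2:
  2·area = 20  (B↔C swapped to make it positive)
  edge (12, 8)→(14, 10): d=(2,2) right/bottom  bias=-1
  edge (14, 10)→(12, 18): d=(-2,8) right/bottom  bias=-1
  edge (12, 18)→(12, 8): d=(0,-10) top-left  bias=+0
    (2,0)@(5, 1): e=[0,90,-70] → .  [on edge]
    (3,1)@(7, 3): e=[0,70,-50] → .  [on edge]
    (4,2)@(9, 5): e=[0,50,-30] → .  [on edge]
    (5,3)@(11, 7): e=[0,30,-10] → .  [on edge]
    (6,4)@(13, 9): e=[0,10,10] → .  [on edge]
    (6,5)@(13, 11): e=[4,6,10] → X
    (7,5)@(15, 11): e=[0,-10,30] → .  [on edge]
    (6,6)@(13, 13): e=[8,2,10] → X
    (7,6)@(15, 13): e=[4,-14,30] → .
    (8,6)@(17, 13): e=[0,-30,50] → .  [on edge]
    (6,7)@(13, 15): e=[12,-2,10] → .
  covered (2 px):
    . . . . . . . . .
    . . . . . . . . .
    . . . . . . . . .
    . . . . . . . . .
    . . . . . . . . .
    . . . . . . X . .
    . . . . . . X . .
    . . . . . . . . .
    . . . . . . . . .

Final: 14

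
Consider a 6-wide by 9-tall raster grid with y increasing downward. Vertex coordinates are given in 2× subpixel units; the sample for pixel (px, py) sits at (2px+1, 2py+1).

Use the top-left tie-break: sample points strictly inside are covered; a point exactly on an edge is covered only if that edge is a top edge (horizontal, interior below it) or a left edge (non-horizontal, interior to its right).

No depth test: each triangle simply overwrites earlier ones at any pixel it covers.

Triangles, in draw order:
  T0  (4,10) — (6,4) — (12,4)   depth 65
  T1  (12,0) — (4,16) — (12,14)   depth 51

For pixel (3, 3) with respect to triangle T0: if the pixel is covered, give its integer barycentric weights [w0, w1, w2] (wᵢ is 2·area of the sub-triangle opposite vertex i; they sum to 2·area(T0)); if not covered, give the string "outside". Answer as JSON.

T0:
  2·area = 36
  edge (4, 10)→(6, 4): d=(2,-6) top-left  bias=+0
  edge (6, 4)→(12, 4): d=(6,0) top-left  bias=+0
  edge (12, 4)→(4, 10): d=(-8,6) right/bottom  bias=-1
    (3,0)@(7, 1): e=[0,-18,54] → ·  [on edge]
    (3,2)@(7, 5): e=[8,6,22] → #
    (4,2)@(9, 5): e=[20,6,10] → #
    (5,2)@(11, 5): e=[32,6,-2] → ·
    (2,3)@(5, 7): e=[0,18,18] → #  [on edge]
    (4,3)@(9, 7): e=[24,18,-6] → ·
    (2,4)@(5, 9): e=[4,30,2] → #
    (3,4)@(7, 9): e=[16,30,-10] → ·
    (2,5)@(5, 11): e=[8,42,-14] → ·
    (1,6)@(3, 13): e=[0,54,-18] → ·  [on edge]
  covered (5 px):
    · · · · · ·
    · · · · · ·
    · · · # # ·
    · · # # · ·
    · · # · · ·
    · · · · · ·
    · · · · · ·
    · · · · · ·
    · · · · · ·
T1:
  2·area = 112  (B↔C swapped to make it positive)
  edge (12, 0)→(12, 14): d=(0,14) right/bottom  bias=-1
  edge (12, 14)→(4, 16): d=(-8,2) right/bottom  bias=-1
  edge (4, 16)→(12, 0): d=(8,-16) top-left  bias=+0
    (5,1)@(11, 3): e=[14,90,8] → #
    (5,2)@(11, 5): e=[14,74,24] → #
    (4,3)@(9, 7): e=[42,62,8] → #
    (4,4)@(9, 9): e=[42,46,24] → #
    (3,5)@(7, 11): e=[70,34,8] → #
    (3,6)@(7, 13): e=[70,18,24] → #
    (2,7)@(5, 15): e=[98,6,8] → #
    (4,7)@(9, 15): e=[42,-2,72] → ·
    (5,7)@(11, 15): e=[14,-6,104] → ·
    (2,8)@(5, 17): e=[98,-10,24] → ·
    (3,8)@(7, 17): e=[70,-14,56] → ·
  covered (14 px):
    · · · · · ·
    · · · · · #
    · · · · · #
    · · · · # #
    · · · · # #
    · · · # # #
    · · · # # #
    · · # # · ·
    · · · · · ·

Answer: [18,6,12]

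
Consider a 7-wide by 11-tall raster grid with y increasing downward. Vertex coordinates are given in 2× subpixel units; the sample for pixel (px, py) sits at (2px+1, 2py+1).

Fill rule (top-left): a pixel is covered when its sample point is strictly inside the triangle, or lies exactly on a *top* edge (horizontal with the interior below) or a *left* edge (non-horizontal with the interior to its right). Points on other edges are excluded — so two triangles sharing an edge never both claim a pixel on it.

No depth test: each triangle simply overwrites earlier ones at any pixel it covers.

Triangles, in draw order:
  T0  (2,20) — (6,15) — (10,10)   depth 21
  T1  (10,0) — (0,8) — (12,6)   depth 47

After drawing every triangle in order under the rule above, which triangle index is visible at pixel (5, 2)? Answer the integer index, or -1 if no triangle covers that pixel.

T0:
  degenerate (2·area = 0) — covers nothing
T1:
  2·area = 76  (B↔C swapped to make it positive)
  edge (10, 0)→(12, 6): d=(2,6) right/bottom  bias=-1
  edge (12, 6)→(0, 8): d=(-12,2) right/bottom  bias=-1
  edge (0, 8)→(10, 0): d=(10,-8) top-left  bias=+0
    (4,0)@(9, 1): e=[8,66,2] → #
    (5,0)@(11, 1): e=[-4,62,18] → ·
    (3,1)@(7, 3): e=[24,46,6] → #
    (5,1)@(11, 3): e=[0,38,38] → ·  [on edge]
    (2,2)@(5, 5): e=[40,26,10] → #
    (5,2)@(11, 5): e=[4,14,58] → #
    (6,2)@(13, 5): e=[-8,10,74] → ·
    (1,3)@(3, 7): e=[56,6,14] → #
    (3,3)@(7, 7): e=[32,-2,46] → ·
    (4,3)@(9, 7): e=[20,-6,62] → ·
    (5,3)@(11, 7): e=[8,-10,78] → ·
    (1,4)@(3, 9): e=[60,-18,34] → ·
    (6,4)@(13, 9): e=[0,-38,114] → ·  [on edge]
  covered (9 px):
    · · · · # · ·
    · · · # # · ·
    · · # # # # ·
    · # # · · · ·
    · · · · · · ·
    · · · · · · ·
    · · · · · · ·
    · · · · · · ·
    · · · · · · ·
    · · · · · · ·
    · · · · · · ·

Z-buffer (winner per pixel, '.' = empty):
  . . . . 1 . .
  . . . 1 1 . .
  . . 1 1 1 1 .
  . 1 1 . . . .
  . . . . . . .
  . . . . . . .
  . . . . . . .
  . . . . . . .
  . . . . . . .
  . . . . . . .
  . . . . . . .

Final: 1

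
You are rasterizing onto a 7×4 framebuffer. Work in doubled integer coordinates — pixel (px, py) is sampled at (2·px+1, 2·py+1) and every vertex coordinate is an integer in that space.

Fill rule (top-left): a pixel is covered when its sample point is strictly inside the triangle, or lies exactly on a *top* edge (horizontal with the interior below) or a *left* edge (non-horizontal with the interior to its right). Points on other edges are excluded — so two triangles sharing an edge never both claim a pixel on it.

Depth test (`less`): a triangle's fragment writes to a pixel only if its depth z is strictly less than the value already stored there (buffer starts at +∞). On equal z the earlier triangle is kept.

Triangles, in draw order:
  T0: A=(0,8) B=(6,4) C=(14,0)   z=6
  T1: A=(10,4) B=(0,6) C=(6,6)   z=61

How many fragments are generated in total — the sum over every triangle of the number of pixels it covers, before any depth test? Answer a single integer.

T0:
  2·area = 8
  edge (0, 8)→(6, 4): d=(6,-4) top-left  bias=+0
  edge (6, 4)→(14, 0): d=(8,-4) top-left  bias=+0
  edge (14, 0)→(0, 8): d=(-14,8) right/bottom  bias=-1
    (2,2)@(5, 5): e=[2,4,2] → #
    (3,2)@(7, 5): e=[10,12,-14] → ·
    (2,3)@(5, 7): e=[14,20,-26] → ·
  covered (1 px):
    · · · · · · ·
    · · · · · · ·
    · · # · · · ·
    · · · · · · ·
T1:
  2·area = 12  (B↔C swapped to make it positive)
  edge (10, 4)→(6, 6): d=(-4,2) right/bottom  bias=-1
  edge (6, 6)→(0, 6): d=(-6,0) right/bottom  bias=-1
  edge (0, 6)→(10, 4): d=(10,-2) top-left  bias=+0
    (2,2)@(5, 5): e=[6,6,0] → #  [on edge]
    (3,2)@(7, 5): e=[2,6,4] → #
    (4,2)@(9, 5): e=[-2,6,8] → ·
    (2,3)@(5, 7): e=[-2,-6,20] → ·
    (3,3)@(7, 7): e=[-6,-6,24] → ·
  covered (2 px):
    · · · · · · ·
    · · · · · · ·
    · · # # · · ·
    · · · · · · ·

Final: 3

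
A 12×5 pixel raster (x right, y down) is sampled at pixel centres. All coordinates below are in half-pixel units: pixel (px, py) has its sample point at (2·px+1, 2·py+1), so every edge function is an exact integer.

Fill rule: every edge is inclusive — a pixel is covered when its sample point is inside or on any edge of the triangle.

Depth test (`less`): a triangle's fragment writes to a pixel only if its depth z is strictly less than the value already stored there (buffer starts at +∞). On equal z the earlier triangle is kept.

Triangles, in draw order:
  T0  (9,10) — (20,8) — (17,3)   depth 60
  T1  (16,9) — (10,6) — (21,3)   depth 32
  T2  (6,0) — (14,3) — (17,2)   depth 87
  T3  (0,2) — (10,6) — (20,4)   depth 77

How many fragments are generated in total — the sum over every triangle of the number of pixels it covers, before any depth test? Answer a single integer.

T0:
  2·area = 61  (B↔C swapped to make it positive)
  edge (9, 10)→(17, 3): d=(8,-7) inclusive
  edge (17, 3)→(20, 8): d=(3,5) inclusive
  edge (20, 8)→(9, 10): d=(-11,2) inclusive
    (8,1)@(17, 3): e=[0,0,61] → #  [on edge]
    (9,1)@(19, 3): e=[14,-10,57] → ·
    (7,2)@(15, 5): e=[2,16,43] → #
    (9,2)@(19, 5): e=[30,-4,35] → ·
    (6,3)@(13, 7): e=[4,32,25] → #
    (9,3)@(19, 7): e=[46,2,13] → #
    (10,3)@(21, 7): e=[60,-8,9] → ·
    (5,4)@(11, 9): e=[6,48,7] → #
    (7,4)@(15, 9): e=[34,28,-1] → ·
    (8,4)@(17, 9): e=[48,18,-5] → ·
    (9,4)@(19, 9): e=[62,8,-9] → ·
  covered (9 px):
    · · · · · · · · · · · ·
    · · · · · · · · # · · ·
    · · · · · · · # # · · ·
    · · · · · · # # # # · ·
    · · · · · # # · · · · ·
T1:
  2·area = 51
  edge (16, 9)→(10, 6): d=(-6,-3) inclusive
  edge (10, 6)→(21, 3): d=(11,-3) inclusive
  edge (21, 3)→(16, 9): d=(-5,6) inclusive
    (10,1)@(21, 3): e=[51,0,0] → #  [on edge]
    (11,1)@(23, 3): e=[57,6,-12] → ·
    (7,2)@(15, 5): e=[21,4,26] → #
    (8,2)@(17, 5): e=[27,10,14] → #
    (9,2)@(19, 5): e=[33,16,2] → #
    (10,2)@(21, 5): e=[39,22,-10] → ·
    (6,3)@(13, 7): e=[3,20,28] → #
    (9,3)@(19, 7): e=[21,38,-8] → ·
    (6,4)@(13, 9): e=[-9,42,18] → ·
    (7,4)@(15, 9): e=[-3,48,6] → ·
    (8,4)@(17, 9): e=[3,54,-6] → ·
  covered (7 px):
    · · · · · · · · · · · ·
    · · · · · · · · · · # ·
    · · · · · · · # # # · ·
    · · · · · · # # # · · ·
    · · · · · · · · · · · ·
T2:
  2·area = 17  (B↔C swapped to make it positive)
  edge (6, 0)→(17, 2): d=(11,2) inclusive
  edge (17, 2)→(14, 3): d=(-3,1) inclusive
  edge (14, 3)→(6, 0): d=(-8,-3) inclusive
    (4,0)@(9, 1): e=[5,11,1] → #
    (5,0)@(11, 1): e=[1,9,7] → #
    (6,0)@(13, 1): e=[-3,7,13] → ·
    (4,1)@(9, 3): e=[27,5,-15] → ·
    (5,1)@(11, 3): e=[23,3,-9] → ·
  covered (2 px):
    · · · · # # · · · · · ·
    · · · · · · · · · · · ·
    · · · · · · · · · · · ·
    · · · · · · · · · · · ·
    · · · · · · · · · · · ·
T3:
  2·area = 60  (B↔C swapped to make it positive)
  edge (0, 2)→(20, 4): d=(20,2) inclusive
  edge (20, 4)→(10, 6): d=(-10,2) inclusive
  edge (10, 6)→(0, 2): d=(-10,-4) inclusive
    (1,1)@(3, 3): e=[14,44,2] → #
    (2,1)@(5, 3): e=[10,40,10] → #
    (3,1)@(7, 3): e=[6,36,18] → #
    (4,1)@(9, 3): e=[2,32,26] → #
    (5,1)@(11, 3): e=[-2,28,34] → ·
    (1,2)@(3, 5): e=[54,24,-18] → ·
    (2,2)@(5, 5): e=[50,20,-10] → ·
    (3,2)@(7, 5): e=[46,16,-2] → ·
    (4,2)@(9, 5): e=[42,12,6] → #
    (5,2)@(11, 5): e=[38,8,14] → #
    (6,2)@(13, 5): e=[34,4,22] → #
    (7,2)@(15, 5): e=[30,0,30] → #  [on edge]
    (2,3)@(5, 7): e=[90,0,-30] → ·  [on edge]
  covered (8 px):
    · · · · · · · · · · · ·
    · # # # # · · · · · · ·
    · · · · # # # # · · · ·
    · · · · · · · · · · · ·
    · · · · · · · · · · · ·

Answer: 26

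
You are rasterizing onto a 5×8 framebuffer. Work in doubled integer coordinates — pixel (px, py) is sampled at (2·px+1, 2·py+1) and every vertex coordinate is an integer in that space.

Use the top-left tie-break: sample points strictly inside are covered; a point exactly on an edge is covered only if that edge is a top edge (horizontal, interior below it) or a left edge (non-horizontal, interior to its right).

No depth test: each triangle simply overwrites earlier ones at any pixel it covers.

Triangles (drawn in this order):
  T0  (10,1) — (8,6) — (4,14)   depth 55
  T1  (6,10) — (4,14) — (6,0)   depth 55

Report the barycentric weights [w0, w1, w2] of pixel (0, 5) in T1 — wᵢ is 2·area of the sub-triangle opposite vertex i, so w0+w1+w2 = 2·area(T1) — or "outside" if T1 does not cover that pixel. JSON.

T0:
  2·area = 4
  edge (10, 1)→(8, 6): d=(-2,5) right/bottom  bias=-1
  edge (8, 6)→(4, 14): d=(-4,8) right/bottom  bias=-1
  edge (4, 14)→(10, 1): d=(6,-13) top-left  bias=+0
  covered (0 px):
    . . . . .
    . . . . .
    . . . . .
    . . . . .
    . . . . .
    . . . . .
    . . . . .
    . . . . .
T1:
  2·area = 20
  edge (6, 10)→(4, 14): d=(-2,4) right/bottom  bias=-1
  edge (4, 14)→(6, 0): d=(2,-14) top-left  bias=+0
  edge (6, 0)→(6, 10): d=(0,10) right/bottom  bias=-1
    (2,3)@(5, 7): e=[10,0,10] → X  [on edge]
    (3,3)@(7, 7): e=[2,28,-10] → .
    (2,4)@(5, 9): e=[6,4,10] → X
    (3,4)@(7, 9): e=[-2,32,-10] → .
    (2,5)@(5, 11): e=[2,8,10] → X
    (3,5)@(7, 11): e=[-6,36,-10] → .
    (2,6)@(5, 13): e=[-2,12,10] → .
  covered (3 px):
    . . . . .
    . . . . .
    . . . . .
    . . X . .
    . . X . .
    . . X . .
    . . . . .
    . . . . .

Result: "outside"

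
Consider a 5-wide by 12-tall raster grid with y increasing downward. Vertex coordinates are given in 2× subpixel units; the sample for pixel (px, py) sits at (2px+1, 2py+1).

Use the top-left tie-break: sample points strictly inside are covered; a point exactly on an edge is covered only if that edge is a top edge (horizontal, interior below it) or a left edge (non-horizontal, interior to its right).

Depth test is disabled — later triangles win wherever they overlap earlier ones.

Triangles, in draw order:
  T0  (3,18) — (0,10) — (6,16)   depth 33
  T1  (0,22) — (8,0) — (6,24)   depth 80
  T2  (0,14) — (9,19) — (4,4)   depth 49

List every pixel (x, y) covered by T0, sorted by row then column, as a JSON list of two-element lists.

T0:
  2·area = 30
  edge (3, 18)→(0, 10): d=(-3,-8) top-left  bias=+0
  edge (0, 10)→(6, 16): d=(6,6) right/bottom  bias=-1
  edge (6, 16)→(3, 18): d=(-3,2) right/bottom  bias=-1
    (0,5)@(1, 11): e=[5,0,25] → .  [on edge]
    (1,6)@(3, 13): e=[15,0,15] → .  [on edge]
    (1,7)@(3, 15): e=[9,12,9] → X
    (2,7)@(5, 15): e=[25,0,5] → .  [on edge]
    (1,8)@(3, 17): e=[3,24,3] → X
    (2,8)@(5, 17): e=[19,12,-1] → .
    (3,8)@(7, 17): e=[35,0,-5] → .  [on edge]
    (1,9)@(3, 19): e=[-3,36,-3] → .
    (4,9)@(9, 19): e=[45,0,-15] → .  [on edge]
  covered (2 px):
    . . . . .
    . . . . .
    . . . . .
    . . . . .
    . . . . .
    . . . . .
    . . . . .
    . X . . .
    . X . . .
    . . . . .
    . . . . .
    . . . . .
T1:
  2·area = 148
  edge (0, 22)→(8, 0): d=(8,-22) top-left  bias=+0
  edge (8, 0)→(6, 24): d=(-2,24) right/bottom  bias=-1
  edge (6, 24)→(0, 22): d=(-6,-2) top-left  bias=+0
    (3,1)@(7, 3): e=[2,18,128] → X
    (4,1)@(9, 3): e=[46,-30,132] → .
    (3,2)@(7, 5): e=[18,14,116] → X
    (4,2)@(9, 5): e=[62,-34,120] → .
    (3,3)@(7, 7): e=[34,10,104] → X
    (4,3)@(9, 7): e=[78,-38,108] → .
    (2,4)@(5, 9): e=[6,54,88] → X
    (4,4)@(9, 9): e=[94,-42,96] → .
    (2,5)@(5, 11): e=[22,50,76] → X
    (4,5)@(9, 11): e=[110,-46,84] → .
    (2,6)@(5, 13): e=[38,46,64] → X
    (3,6)@(7, 13): e=[82,-2,68] → .
    (1,11)@(3, 23): e=[74,74,0] → X  [on edge]
  covered (19 px):
    . . . . .
    . . . X .
    . . . X .
    . . . X .
    . . X X .
    . . X X .
    . . X . .
    . X X . .
    . X X . .
    . X X . .
    X X X . .
    . X X . .
T2:
  2·area = 110  (B↔C swapped to make it positive)
  edge (0, 14)→(4, 4): d=(4,-10) top-left  bias=+0
  edge (4, 4)→(9, 19): d=(5,15) right/bottom  bias=-1
  edge (9, 19)→(0, 14): d=(-9,-5) top-left  bias=+0
    (1,0)@(3, 1): e=[-22,0,132] → .  [on edge]
    (1,3)@(3, 7): e=[2,30,78] → X
    (2,3)@(5, 7): e=[22,0,88] → .  [on edge]
    (1,4)@(3, 9): e=[10,40,60] → X
    (2,4)@(5, 9): e=[30,10,70] → X
    (3,4)@(7, 9): e=[50,-20,80] → .
    (1,5)@(3, 11): e=[18,50,42] → X
    (3,5)@(7, 11): e=[58,-10,62] → .
    (0,6)@(1, 13): e=[6,90,14] → X
    (3,6)@(7, 13): e=[66,0,44] → .  [on edge]
    (0,7)@(1, 15): e=[14,100,-4] → .
    (1,7)@(3, 15): e=[34,70,6] → X
    (4,9)@(9, 19): e=[110,0,0] → .  [on edge]
  covered (12 px):
    . . . . .
    . . . . .
    . . . . .
    . X . . .
    . X X . .
    . X X . .
    X X X . .
    . X X X .
    . . . X .
    . . . . .
    . . . . .
    . . . . .

Result: [[1,7],[1,8]]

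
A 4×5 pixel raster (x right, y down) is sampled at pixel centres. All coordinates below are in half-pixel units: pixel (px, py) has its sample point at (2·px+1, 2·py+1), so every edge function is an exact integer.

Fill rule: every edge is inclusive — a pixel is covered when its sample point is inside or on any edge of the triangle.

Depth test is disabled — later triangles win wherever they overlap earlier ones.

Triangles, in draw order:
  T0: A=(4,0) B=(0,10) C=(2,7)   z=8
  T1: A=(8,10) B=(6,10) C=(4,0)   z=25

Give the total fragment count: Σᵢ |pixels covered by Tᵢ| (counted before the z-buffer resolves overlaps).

T0:
  2·area = 8  (B↔C swapped to make it positive)
  edge (4, 0)→(2, 7): d=(-2,7) inclusive
  edge (2, 7)→(0, 10): d=(-2,3) inclusive
  edge (0, 10)→(4, 0): d=(4,-10) inclusive
    (1,1)@(3, 3): e=[1,5,2] → █
    (2,1)@(5, 3): e=[-13,-1,22] → ·
    (1,2)@(3, 5): e=[-3,1,10] → ·
  covered (1 px):
    · · · ·
    · █ · ·
    · · · ·
    · · · ·
    · · · ·
T1:
  2·area = 20
  edge (8, 10)→(6, 10): d=(-2,0) inclusive
  edge (6, 10)→(4, 0): d=(-2,-10) inclusive
  edge (4, 0)→(8, 10): d=(4,10) inclusive
    (2,1)@(5, 3): e=[14,4,2] → █
    (3,1)@(7, 3): e=[14,24,-18] → ·
    (2,2)@(5, 5): e=[10,0,10] → █  [on edge]
    (3,2)@(7, 5): e=[10,20,-10] → ·
    (2,3)@(5, 7): e=[6,-4,18] → ·
    (3,4)@(7, 9): e=[2,12,6] → █
  covered (3 px):
    · · · ·
    · · █ ·
    · · █ ·
    · · · ·
    · · · █

Result: 4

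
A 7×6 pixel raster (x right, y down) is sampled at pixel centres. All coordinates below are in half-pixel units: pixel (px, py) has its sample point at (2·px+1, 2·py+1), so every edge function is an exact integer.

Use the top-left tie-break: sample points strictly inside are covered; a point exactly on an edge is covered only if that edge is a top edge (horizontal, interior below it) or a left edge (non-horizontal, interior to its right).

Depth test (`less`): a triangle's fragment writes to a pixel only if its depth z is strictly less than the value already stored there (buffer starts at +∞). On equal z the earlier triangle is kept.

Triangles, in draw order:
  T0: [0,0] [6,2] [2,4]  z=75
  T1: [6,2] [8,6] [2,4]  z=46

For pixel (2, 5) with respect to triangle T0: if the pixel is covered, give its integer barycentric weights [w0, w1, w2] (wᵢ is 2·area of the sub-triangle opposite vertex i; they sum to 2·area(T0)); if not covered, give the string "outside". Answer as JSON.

T0:
  2·area = 20
  edge (0, 0)→(6, 2): d=(6,2) right/bottom  bias=-1
  edge (6, 2)→(2, 4): d=(-4,2) right/bottom  bias=-1
  edge (2, 4)→(0, 0): d=(-2,-4) top-left  bias=+0
    (0,0)@(1, 1): e=[4,14,2] → █
    (1,0)@(3, 1): e=[0,10,10] → ·  [on edge]
    (0,1)@(1, 3): e=[16,6,-2] → ·
    (1,1)@(3, 3): e=[12,2,6] → █
    (2,1)@(5, 3): e=[8,-2,14] → ·
    (4,1)@(9, 3): e=[0,-10,30] → ·  [on edge]
    (1,2)@(3, 5): e=[24,-6,2] → ·
  covered (2 px):
    █ · · · · · ·
    · █ · · · · ·
    · · · · · · ·
    · · · · · · ·
    · · · · · · ·
    · · · · · · ·
T1:
  2·area = 20
  edge (6, 2)→(8, 6): d=(2,4) right/bottom  bias=-1
  edge (8, 6)→(2, 4): d=(-6,-2) top-left  bias=+0
  edge (2, 4)→(6, 2): d=(4,-2) top-left  bias=+0
    (2,1)@(5, 3): e=[6,12,2] → █
    (3,1)@(7, 3): e=[-2,16,6] → ·
    (2,2)@(5, 5): e=[10,0,10] → █  [on edge]
    (3,2)@(7, 5): e=[2,4,14] → █
    (4,2)@(9, 5): e=[-6,8,18] → ·
    (2,3)@(5, 7): e=[14,-12,18] → ·
    (3,3)@(7, 7): e=[6,-8,22] → ·
    (5,3)@(11, 7): e=[-10,0,30] → ·  [on edge]
  covered (3 px):
    · · · · · · ·
    · · █ · · · ·
    · · █ █ · · ·
    · · · · · · ·
    · · · · · · ·
    · · · · · · ·

Result: "outside"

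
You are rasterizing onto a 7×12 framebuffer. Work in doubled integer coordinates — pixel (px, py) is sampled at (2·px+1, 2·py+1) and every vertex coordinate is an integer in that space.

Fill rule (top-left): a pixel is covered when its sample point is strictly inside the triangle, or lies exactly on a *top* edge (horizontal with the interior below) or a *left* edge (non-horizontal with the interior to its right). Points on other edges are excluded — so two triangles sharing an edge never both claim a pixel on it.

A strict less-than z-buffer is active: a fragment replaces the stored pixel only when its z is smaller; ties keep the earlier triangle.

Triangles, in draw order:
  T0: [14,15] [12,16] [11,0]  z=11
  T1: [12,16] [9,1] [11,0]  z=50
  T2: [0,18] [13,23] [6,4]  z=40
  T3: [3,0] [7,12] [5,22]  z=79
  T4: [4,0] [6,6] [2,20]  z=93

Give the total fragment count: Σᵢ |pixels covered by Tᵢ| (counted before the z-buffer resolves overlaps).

T0:
  2·area = 33
  edge (14, 15)→(12, 16): d=(-2,1) right/bottom  bias=-1
  edge (12, 16)→(11, 0): d=(-1,-16) top-left  bias=+0
  edge (11, 0)→(14, 15): d=(3,15) right/bottom  bias=-1
    (6,5)@(13, 11): e=[9,21,3] → X
    (6,6)@(13, 13): e=[5,19,9] → X
    (6,7)@(13, 15): e=[1,17,15] → X
    (6,8)@(13, 17): e=[-3,15,21] → .
  covered (3 px):
    . . . . . . .
    . . . . . . .
    . . . . . . .
    . . . . . . .
    . . . . . . .
    . . . . . . X
    . . . . . . X
    . . . . . . X
    . . . . . . .
    . . . . . . .
    . . . . . . .
    . . . . . . .
T1:
  2·area = 33
  edge (12, 16)→(9, 1): d=(-3,-15) top-left  bias=+0
  edge (9, 1)→(11, 0): d=(2,-1) top-left  bias=+0
  edge (11, 0)→(12, 16): d=(1,16) right/bottom  bias=-1
    (4,0)@(9, 1): e=[0,0,33] → X  [on edge]
    (5,0)@(11, 1): e=[30,2,1] → X
    (6,0)@(13, 1): e=[60,4,-31] → .
    (2,1)@(5, 3): e=[-66,0,99] → .  [on edge]
    (4,1)@(9, 3): e=[-6,4,35] → .
    (5,1)@(11, 3): e=[24,6,3] → X
    (6,1)@(13, 3): e=[54,8,-29] → .
    (0,2)@(1, 5): e=[-132,0,165] → .  [on edge]
    (5,2)@(11, 5): e=[18,10,5] → X
    (6,2)@(13, 5): e=[48,12,-27] → .
    (5,3)@(11, 7): e=[12,14,7] → X
    (6,3)@(13, 7): e=[42,16,-25] → .
    (5,5)@(11, 11): e=[0,22,11] → X  [on edge]
    (6,10)@(13, 21): e=[0,44,-11] → .  [on edge]
  covered (7 px):
    . . . . X X .
    . . . . . X .
    . . . . . X .
    . . . . . X .
    . . . . . X .
    . . . . . X .
    . . . . . . .
    . . . . . . .
    . . . . . . .
    . . . . . . .
    . . . . . . .
    . . . . . . .
T2:
  2·area = 212  (B↔C swapped to make it positive)
  edge (0, 18)→(6, 4): d=(6,-14) top-left  bias=+0
  edge (6, 4)→(13, 23): d=(7,19) right/bottom  bias=-1
  edge (13, 23)→(0, 18): d=(-13,-5) top-left  bias=+0
    (2,3)@(5, 7): e=[4,40,168] → X
    (3,3)@(7, 7): e=[32,2,178] → X
    (4,3)@(9, 7): e=[60,-36,188] → .
    (2,4)@(5, 9): e=[16,54,142] → X
    (4,4)@(9, 9): e=[72,-22,162] → .
    (1,5)@(3, 11): e=[0,106,106] → X  [on edge]
    (4,5)@(9, 11): e=[84,-8,136] → .
    (1,6)@(3, 13): e=[12,120,80] → X
    (4,6)@(9, 13): e=[96,6,110] → X
    (5,6)@(11, 13): e=[124,-32,120] → .
    (1,7)@(3, 15): e=[24,134,54] → X
    (5,7)@(11, 15): e=[136,-18,94] → .
    (6,11)@(13, 23): e=[212,0,0] → .  [on edge]
  covered (27 px):
    . . . . . . .
    . . . . . . .
    . . . . . . .
    . . X X . . .
    . . X X . . .
    . X X X . . .
    . X X X X . .
    . X X X X . .
    X X X X X . .
    . X X X X X .
    . . . . X X .
    . . . . . . .
T3:
  2·area = 64
  edge (3, 0)→(7, 12): d=(4,12) right/bottom  bias=-1
  edge (7, 12)→(5, 22): d=(-2,10) right/bottom  bias=-1
  edge (5, 22)→(3, 0): d=(-2,-22) top-left  bias=+0
    (2,3)@(5, 7): e=[4,30,30] → X
    (3,3)@(7, 7): e=[-20,10,74] → .
    (2,4)@(5, 9): e=[12,26,26] → X
    (3,4)@(7, 9): e=[-12,6,70] → .
    (2,5)@(5, 11): e=[20,22,22] → X
    (3,5)@(7, 11): e=[-4,2,66] → .
    (2,6)@(5, 13): e=[28,18,18] → X
    (3,6)@(7, 13): e=[4,-2,62] → .
    (2,7)@(5, 15): e=[36,14,14] → X
    (3,7)@(7, 15): e=[12,-6,58] → .
    (2,8)@(5, 17): e=[44,10,10] → X
    (3,8)@(7, 17): e=[20,-10,54] → .
  covered (8 px):
    . . . . . . .
    . . . . . . .
    . . . . . . .
    . . X . . . .
    . . X . . . .
    . . X . . . .
    . . X . . . .
    . . X . . . .
    . . X . . . .
    . . X . . . .
    . . X . . . .
    . . . . . . .
T4:
  2·area = 52
  edge (4, 0)→(6, 6): d=(2,6) right/bottom  bias=-1
  edge (6, 6)→(2, 20): d=(-4,14) right/bottom  bias=-1
  edge (2, 20)→(4, 0): d=(2,-20) top-left  bias=+0
    (2,1)@(5, 3): e=[0,26,26] → .  [on edge]
    (2,2)@(5, 5): e=[4,18,30] → X
    (3,2)@(7, 5): e=[-8,-10,70] → .
    (2,3)@(5, 7): e=[8,10,34] → X
    (3,3)@(7, 7): e=[-4,-18,74] → .
    (2,4)@(5, 9): e=[12,2,38] → X
    (3,4)@(7, 9): e=[0,-26,78] → .  [on edge]
    (1,5)@(3, 11): e=[28,22,2] → X
    (2,5)@(5, 11): e=[16,-6,42] → .
    (1,6)@(3, 13): e=[32,14,6] → X
    (2,6)@(5, 13): e=[20,-14,46] → .
    (1,7)@(3, 15): e=[36,6,10] → X
    (4,7)@(9, 15): e=[0,-78,130] → .  [on edge]
    (5,10)@(11, 21): e=[0,-130,182] → .  [on edge]
  covered (6 px):
    . . . . . . .
    . . . . . . .
    . . X . . . .
    . . X . . . .
    . . X . . . .
    . X . . . . .
    . X . . . . .
    . X . . . . .
    . . . . . . .
    . . . . . . .
    . . . . . . .
    . . . . . . .

Final: 51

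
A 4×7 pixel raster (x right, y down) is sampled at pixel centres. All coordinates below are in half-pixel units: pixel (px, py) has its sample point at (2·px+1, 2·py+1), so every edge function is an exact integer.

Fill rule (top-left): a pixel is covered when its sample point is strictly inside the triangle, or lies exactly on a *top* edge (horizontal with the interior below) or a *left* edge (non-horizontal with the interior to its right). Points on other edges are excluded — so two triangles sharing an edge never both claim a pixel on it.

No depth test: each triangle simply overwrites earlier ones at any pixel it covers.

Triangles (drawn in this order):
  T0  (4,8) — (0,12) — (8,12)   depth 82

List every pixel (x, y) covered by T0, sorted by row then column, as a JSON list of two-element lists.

T0:
  2·area = 32  (B↔C swapped to make it positive)
  edge (4, 8)→(8, 12): d=(4,4) right/bottom  bias=-1
  edge (8, 12)→(0, 12): d=(-8,0) right/bottom  bias=-1
  edge (0, 12)→(4, 8): d=(4,-4) top-left  bias=+0
    (0,2)@(1, 5): e=[0,56,-24] → ·  [on edge]
    (3,2)@(7, 5): e=[-24,56,0] → ·  [on edge]
    (1,3)@(3, 7): e=[0,40,-8] → ·  [on edge]
    (2,3)@(5, 7): e=[-8,40,0] → ·  [on edge]
    (1,4)@(3, 9): e=[8,24,0] → #  [on edge]
    (2,4)@(5, 9): e=[0,24,8] → ·  [on edge]
    (0,5)@(1, 11): e=[24,8,0] → #  [on edge]
    (2,5)@(5, 11): e=[8,8,16] → #
    (3,5)@(7, 11): e=[0,8,24] → ·  [on edge]
    (0,6)@(1, 13): e=[32,-8,8] → ·
    (1,6)@(3, 13): e=[24,-8,16] → ·
    (2,6)@(5, 13): e=[16,-8,24] → ·
  covered (4 px):
    · · · ·
    · · · ·
    · · · ·
    · · · ·
    · # · ·
    # # # ·
    · · · ·

Answer: [[1,4],[0,5],[1,5],[2,5]]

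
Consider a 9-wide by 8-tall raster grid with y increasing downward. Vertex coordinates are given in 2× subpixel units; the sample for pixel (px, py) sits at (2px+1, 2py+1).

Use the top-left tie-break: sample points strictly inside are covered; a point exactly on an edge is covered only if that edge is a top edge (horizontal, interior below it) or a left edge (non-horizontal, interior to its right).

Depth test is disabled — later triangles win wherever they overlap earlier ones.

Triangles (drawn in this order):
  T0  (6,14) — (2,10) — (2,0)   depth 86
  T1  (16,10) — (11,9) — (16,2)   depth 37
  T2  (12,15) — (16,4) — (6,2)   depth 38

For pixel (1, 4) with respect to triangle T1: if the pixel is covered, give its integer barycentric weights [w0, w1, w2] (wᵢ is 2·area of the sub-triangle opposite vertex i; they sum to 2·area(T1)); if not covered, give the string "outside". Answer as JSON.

T0:
  2·area = 40
  edge (6, 14)→(2, 10): d=(-4,-4) top-left  bias=+0
  edge (2, 10)→(2, 0): d=(0,-10) top-left  bias=+0
  edge (2, 0)→(6, 14): d=(4,14) right/bottom  bias=-1
    (1,2)@(3, 5): e=[24,10,6] → #
    (2,2)@(5, 5): e=[32,30,-22] → ·
    (1,3)@(3, 7): e=[16,10,14] → #
    (2,3)@(5, 7): e=[24,30,-14] → ·
    (0,4)@(1, 9): e=[0,-10,50] → ·  [on edge]
    (1,4)@(3, 9): e=[8,10,22] → #
    (2,4)@(5, 9): e=[16,30,-6] → ·
    (1,5)@(3, 11): e=[0,10,30] → #  [on edge]
    (2,5)@(5, 11): e=[8,30,2] → #
    (3,5)@(7, 11): e=[16,50,-26] → ·
    (1,6)@(3, 13): e=[-8,10,38] → ·
    (2,6)@(5, 13): e=[0,30,10] → #  [on edge]
    (3,7)@(7, 15): e=[0,50,-10] → ·  [on edge]
  covered (6 px):
    · · · · · · · · ·
    · · · · · · · · ·
    · # · · · · · · ·
    · # · · · · · · ·
    · # · · · · · · ·
    · # # · · · · · ·
    · · # · · · · · ·
    · · · · · · · · ·
T1:
  2·area = 40
  edge (16, 10)→(11, 9): d=(-5,-1) top-left  bias=+0
  edge (11, 9)→(16, 2): d=(5,-7) top-left  bias=+0
  edge (16, 2)→(16, 10): d=(0,8) right/bottom  bias=-1
    (7,2)@(15, 5): e=[24,8,8] → #
    (8,2)@(17, 5): e=[26,22,-8] → ·
    (0,3)@(1, 7): e=[0,-80,120] → ·  [on edge]
    (6,3)@(13, 7): e=[12,4,24] → #
    (8,3)@(17, 7): e=[16,32,-8] → ·
    (5,4)@(11, 9): e=[0,0,40] → #  [on edge]
    (8,4)@(17, 9): e=[6,42,-8] → ·
    (5,5)@(11, 11): e=[-10,10,40] → ·
    (6,5)@(13, 11): e=[-8,24,24] → ·
    (7,5)@(15, 11): e=[-6,38,8] → ·
  covered (6 px):
    · · · · · · · · ·
    · · · · · · · · ·
    · · · · · · · # ·
    · · · · · · # # ·
    · · · · · # # # ·
    · · · · · · · · ·
    · · · · · · · · ·
    · · · · · · · · ·
T2:
  2·area = 118  (B↔C swapped to make it positive)
  edge (12, 15)→(6, 2): d=(-6,-13) top-left  bias=+0
  edge (6, 2)→(16, 4): d=(10,2) right/bottom  bias=-1
  edge (16, 4)→(12, 15): d=(-4,11) right/bottom  bias=-1
    (0,0)@(1, 1): e=[-59,0,177] → ·  [on edge]
    (3,1)@(7, 3): e=[7,8,103] → #
    (4,1)@(9, 3): e=[33,4,81] → #
    (5,1)@(11, 3): e=[59,0,59] → ·  [on edge]
    (3,2)@(7, 5): e=[-5,28,95] → ·
    (4,2)@(9, 5): e=[21,24,73] → #
    (5,2)@(11, 5): e=[47,20,51] → #
    (6,2)@(13, 5): e=[73,16,29] → #
    (7,2)@(15, 5): e=[99,12,7] → #
    (8,2)@(17, 5): e=[125,8,-15] → ·
    (4,3)@(9, 7): e=[9,44,65] → #
    (7,3)@(15, 7): e=[87,32,-1] → ·
  covered (13 px):
    · · · · · · · · ·
    · · · # # · · · ·
    · · · · # # # # ·
    · · · · # # # · ·
    · · · · · # # · ·
    · · · · · # # · ·
    · · · · · · · · ·
    · · · · · · · · ·

Answer: "outside"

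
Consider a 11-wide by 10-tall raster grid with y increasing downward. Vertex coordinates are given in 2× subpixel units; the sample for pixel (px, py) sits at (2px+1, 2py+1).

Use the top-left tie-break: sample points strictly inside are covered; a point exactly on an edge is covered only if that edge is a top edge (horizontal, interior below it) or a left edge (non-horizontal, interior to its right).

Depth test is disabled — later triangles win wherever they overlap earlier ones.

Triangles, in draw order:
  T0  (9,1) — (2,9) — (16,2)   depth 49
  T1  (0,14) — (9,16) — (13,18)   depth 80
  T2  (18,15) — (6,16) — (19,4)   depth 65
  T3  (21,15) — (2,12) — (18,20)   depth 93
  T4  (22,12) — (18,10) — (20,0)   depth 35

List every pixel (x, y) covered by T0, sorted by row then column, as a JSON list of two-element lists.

T0:
  2·area = 63  (B↔C swapped to make it positive)
  edge (9, 1)→(16, 2): d=(7,1) right/bottom  bias=-1
  edge (16, 2)→(2, 9): d=(-14,7) right/bottom  bias=-1
  edge (2, 9)→(9, 1): d=(7,-8) top-left  bias=+0
    (4,0)@(9, 1): e=[0,63,0] → .  [on edge]
    (4,1)@(9, 3): e=[14,35,14] → X
    (5,1)@(11, 3): e=[12,21,30] → X
    (6,1)@(13, 3): e=[10,7,46] → X
    (7,1)@(15, 3): e=[8,-7,62] → .
    (3,2)@(7, 5): e=[30,21,12] → X
    (5,2)@(11, 5): e=[26,-7,44] → .
    (6,2)@(13, 5): e=[24,-21,60] → .
    (2,3)@(5, 7): e=[46,7,10] → X
    (3,3)@(7, 7): e=[44,-7,26] → .
    (4,3)@(9, 7): e=[42,-21,42] → .
    (2,4)@(5, 9): e=[60,-21,24] → .
  covered (6 px):
    . . . . . . . . . . .
    . . . . X X X . . . .
    . . . X X . . . . . .
    . . X . . . . . . . .
    . . . . . . . . . . .
    . . . . . . . . . . .
    . . . . . . . . . . .
    . . . . . . . . . . .
    . . . . . . . . . . .
    . . . . . . . . . . .
T1:
  2·area = 10
  edge (0, 14)→(9, 16): d=(9,2) right/bottom  bias=-1
  edge (9, 16)→(13, 18): d=(4,2) right/bottom  bias=-1
  edge (13, 18)→(0, 14): d=(-13,-4) top-left  bias=+0
    (1,6)@(3, 13): e=[-15,0,25] → .  [on edge]
    (3,7)@(7, 15): e=[-5,0,15] → .  [on edge]
    (5,8)@(11, 17): e=[5,0,5] → .  [on edge]
    (7,9)@(15, 19): e=[15,0,-5] → .  [on edge]
  covered (0 px):
    . . . . . . . . . . .
    . . . . . . . . . . .
    . . . . . . . . . . .
    . . . . . . . . . . .
    . . . . . . . . . . .
    . . . . . . . . . . .
    . . . . . . . . . . .
    . . . . . . . . . . .
    . . . . . . . . . . .
    . . . . . . . . . . .
T2:
  2·area = 131
  edge (18, 15)→(6, 16): d=(-12,1) right/bottom  bias=-1
  edge (6, 16)→(19, 4): d=(13,-12) top-left  bias=+0
  edge (19, 4)→(18, 15): d=(-1,11) right/bottom  bias=-1
    (8,3)@(17, 7): e=[97,15,19] → X
    (9,3)@(19, 7): e=[95,39,-3] → .
    (7,4)@(15, 9): e=[75,17,39] → X
    (9,4)@(19, 9): e=[71,65,-5] → .
    (6,5)@(13, 11): e=[53,19,59] → X
    (9,5)@(19, 11): e=[47,91,-7] → .
    (5,6)@(11, 13): e=[31,21,79] → X
    (9,6)@(19, 13): e=[23,117,-9] → .
    (4,7)@(9, 15): e=[9,23,99] → X
    (9,7)@(19, 15): e=[-1,143,-11] → .
    (4,8)@(9, 17): e=[-15,49,97] → .
    (5,8)@(11, 17): e=[-17,73,75] → .
  covered (15 px):
    . . . . . . . . . . .
    . . . . . . . . . . .
    . . . . . . . . . . .
    . . . . . . . . X . .
    . . . . . . . X X . .
    . . . . . . X X X . .
    . . . . . X X X X . .
    . . . . X X X X X . .
    . . . . . . . . . . .
    . . . . . . . . . . .
T3:
  2·area = 104  (B↔C swapped to make it positive)
  edge (21, 15)→(18, 20): d=(-3,5) right/bottom  bias=-1
  edge (18, 20)→(2, 12): d=(-16,-8) top-left  bias=+0
  edge (2, 12)→(21, 15): d=(19,3) right/bottom  bias=-1
    (2,6)@(5, 13): e=[86,8,10] → X
    (3,6)@(7, 13): e=[76,24,4] → X
    (4,6)@(9, 13): e=[66,40,-2] → .
    (2,7)@(5, 15): e=[80,-24,48] → .
    (3,7)@(7, 15): e=[70,-8,42] → .
    (4,7)@(9, 15): e=[60,8,36] → X
    (5,7)@(11, 15): e=[50,24,30] → X
    (6,7)@(13, 15): e=[40,40,24] → X
    (7,7)@(15, 15): e=[30,56,18] → X
    (8,7)@(17, 15): e=[20,72,12] → X
    (9,7)@(19, 15): e=[10,88,6] → X
    (10,7)@(21, 15): e=[0,104,0] → .  [on edge]
  covered (13 px):
    . . . . . . . . . . .
    . . . . . . . . . . .
    . . . . . . . . . . .
    . . . . . . . . . . .
    . . . . . . . . . . .
    . . . . . . . . . . .
    . . X X . . . . . . .
    . . . . X X X X X X .
    . . . . . . X X X X .
    . . . . . . . . X . .
T4:
  2·area = 44
  edge (22, 12)→(18, 10): d=(-4,-2) top-left  bias=+0
  edge (18, 10)→(20, 0): d=(2,-10) top-left  bias=+0
  edge (20, 0)→(22, 12): d=(2,12) right/bottom  bias=-1
    (9,2)@(19, 5): e=[22,0,22] → X  [on edge]
    (10,2)@(21, 5): e=[26,20,-2] → .
    (9,3)@(19, 7): e=[14,4,26] → X
    (10,3)@(21, 7): e=[18,24,2] → X
    (9,4)@(19, 9): e=[6,8,30] → X
    (9,5)@(19, 11): e=[-2,12,34] → .
    (10,5)@(21, 11): e=[2,32,10] → X
    (10,6)@(21, 13): e=[-6,36,14] → .
    (8,7)@(17, 15): e=[-22,0,66] → .  [on edge]
  covered (6 px):
    . . . . . . . . . . .
    . . . . . . . . . . .
    . . . . . . . . . X .
    . . . . . . . . . X X
    . . . . . . . . . X X
    . . . . . . . . . . X
    . . . . . . . . . . .
    . . . . . . . . . . .
    . . . . . . . . . . .
    . . . . . . . . . . .

Answer: [[4,1],[5,1],[6,1],[3,2],[4,2],[2,3]]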